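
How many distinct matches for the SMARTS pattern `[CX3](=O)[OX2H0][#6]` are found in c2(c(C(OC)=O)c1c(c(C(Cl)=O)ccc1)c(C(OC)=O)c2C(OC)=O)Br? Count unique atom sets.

3

[CX3](=O)[OX2H0][#6] is the SMARTS for an ester: a carbonyl carbon bonded to an oxygen that is itself bonded to carbon (no H on that O).
The molecule carries 3 separate instances of a methyl-ester group (-C(=O)OCH3) meeting every constraint; each maps to a distinct set of atoms, giving 3 matches.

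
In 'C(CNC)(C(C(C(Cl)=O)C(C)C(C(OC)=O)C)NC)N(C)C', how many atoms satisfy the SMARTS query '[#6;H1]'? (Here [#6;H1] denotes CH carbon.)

5

Check the 22 heavy atoms by environment: 1× C (H2) → no; 5× C (H1) → match; 7× C (H3) → no; 1× N (H0) → no; 2× C (H0) → no; 3× O (H0) → no; 1× Cl (H0) → no; 2× N (H1) → no.
That gives 5 matching atoms.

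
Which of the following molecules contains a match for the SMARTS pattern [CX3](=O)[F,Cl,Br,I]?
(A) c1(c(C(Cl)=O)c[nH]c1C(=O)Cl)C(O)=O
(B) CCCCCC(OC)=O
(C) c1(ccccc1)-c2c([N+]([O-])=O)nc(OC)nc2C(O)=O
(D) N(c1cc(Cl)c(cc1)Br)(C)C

A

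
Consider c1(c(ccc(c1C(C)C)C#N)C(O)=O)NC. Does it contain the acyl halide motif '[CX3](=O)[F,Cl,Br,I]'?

No

The pattern [CX3](=O)[F,Cl,Br,I] describes a carbonyl carbon bonded to a halogen — an acyl halide.
The closest candidate here is a carboxylic acid group (-C(=O)OH), but the carbonyl is bonded to -OH, not to a halogen. No other fragment satisfies the full query, so there is no match.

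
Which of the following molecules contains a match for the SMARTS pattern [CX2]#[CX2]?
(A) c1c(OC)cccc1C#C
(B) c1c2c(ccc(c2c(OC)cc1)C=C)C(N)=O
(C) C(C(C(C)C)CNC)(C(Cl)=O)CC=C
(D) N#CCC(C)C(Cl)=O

A

[CX2]#[CX2] describes a carbon-carbon triple bond (an alkyne).
(A) contains an ethynyl group (-C#CH), which satisfies every atom and bond constraint.
(B) has a vinyl group (-CH=CH2) but the C=C is a double bond; both carbons are CX3, not CX2.
(C) has a vinyl group (-CH=CH2) but the C=C is a double bond; both carbons are CX3, not CX2.
(D) has a nitrile (-C#N) but the triple bond is C#N, not C#C.
So the answer is (A).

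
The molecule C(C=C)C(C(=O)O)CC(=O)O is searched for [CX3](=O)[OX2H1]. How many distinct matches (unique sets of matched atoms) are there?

[CX3](=O)[OX2H1] is the SMARTS for a carboxylic acid: an sp2 carbon double-bonded to O and single-bonded to an -OH oxygen.
The molecule carries 2 separate instances of a carboxylic acid group (-C(=O)OH) meeting every constraint; each maps to a distinct set of atoms, giving 2 matches.

2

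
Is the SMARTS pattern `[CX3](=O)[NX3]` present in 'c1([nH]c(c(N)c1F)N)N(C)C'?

The pattern [CX3](=O)[NX3] describes a carbonyl carbon bonded to a trivalent nitrogen — an amide.
The closest candidate here is a primary amino group (-NH2), but the -NH2 is not attached to a carbonyl carbon. No other fragment satisfies the full query, so there is no match.

No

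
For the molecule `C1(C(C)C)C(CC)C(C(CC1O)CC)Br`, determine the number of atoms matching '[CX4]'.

The query [CX4] means: C with X4: aliphatic carbon with exactly 4 total connections (bonds + H).
Check the 15 heavy atoms by environment: 13× C (X4) → match; 1× Br (X1) → no; 1× O (X2) → no.
That gives 13 matching atoms.

13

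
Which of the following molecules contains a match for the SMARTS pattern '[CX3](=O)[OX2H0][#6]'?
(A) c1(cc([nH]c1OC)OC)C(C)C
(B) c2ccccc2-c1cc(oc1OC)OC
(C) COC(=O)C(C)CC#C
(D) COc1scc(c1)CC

C

[CX3](=O)[OX2H0][#6] describes a carbonyl carbon bonded to an oxygen that is itself bonded to carbon (no H on that O) (an ester).
(A) has a methoxy ether (-OCH3) but the ether oxygen is not adjacent to a C=O carbon.
(B) has a methoxy ether (-OCH3) but the ether oxygen is not adjacent to a C=O carbon.
(C) contains a methyl-ester group (-C(=O)OCH3), which satisfies every atom and bond constraint.
(D) has a methoxy ether (-OCH3) but the ether oxygen is not adjacent to a C=O carbon.
So the answer is (C).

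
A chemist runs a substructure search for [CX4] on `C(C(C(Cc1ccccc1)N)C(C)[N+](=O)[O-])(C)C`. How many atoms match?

The query [CX4] means: C with X4: aliphatic carbon with exactly 4 total connections (bonds + H).
Check the 18 heavy atoms by environment: 8× C (X4) → match; 1× N (X3) → no; 6× c (aromatic, X3) → no; 1× N (charge +1, X3) → no; 1× O (charge -1, X1) → no; 1× O (X1) → no.
That gives 8 matching atoms.

8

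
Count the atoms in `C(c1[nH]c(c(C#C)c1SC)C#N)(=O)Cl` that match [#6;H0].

7

The query [#6;H0] means: any carbon with no attached hydrogen.
Check the 14 heavy atoms by environment: 1× n (aromatic, H1) → no; 4× c (aromatic, H0) → match; 3× C (H0) → match; 1× N (H0) → no; 1× C (H1) → no; 1× O (H0) → no; 1× Cl (H0) → no; 1× S (H0) → no; 1× C (H3) → no.
Summing the matching environments: 4 + 3 = 7 matching atoms.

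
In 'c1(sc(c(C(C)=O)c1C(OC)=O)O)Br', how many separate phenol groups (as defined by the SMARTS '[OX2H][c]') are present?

[OX2H][c] is the SMARTS for a phenol: a hydroxyl oxygen attached to an aromatic carbon.
Exactly one fragment in the molecule meets all constraints, giving 1 match.

1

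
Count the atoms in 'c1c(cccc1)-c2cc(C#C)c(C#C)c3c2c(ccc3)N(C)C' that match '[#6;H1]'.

11

The query [#6;H1] means: any carbon bearing exactly one hydrogen.
Check the 23 heavy atoms by environment: 7× c (aromatic, H0) → no; 9× c (aromatic, H1) → match; 2× C (H0) → no; 2× C (H1) → match; 1× N (H0) → no; 2× C (H3) → no.
Summing the matching environments: 9 + 2 = 11 matching atoms.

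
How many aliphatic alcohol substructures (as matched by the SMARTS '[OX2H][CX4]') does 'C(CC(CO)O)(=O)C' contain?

2

[OX2H][CX4] is the SMARTS for an aliphatic alcohol: a hydroxyl oxygen bound to an sp3 (X4) carbon.
The molecule carries 2 separate instances of a hydroxyl group (-OH) meeting every constraint; each maps to a distinct set of atoms, giving 2 matches.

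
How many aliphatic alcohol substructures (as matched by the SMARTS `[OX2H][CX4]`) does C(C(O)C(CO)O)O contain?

4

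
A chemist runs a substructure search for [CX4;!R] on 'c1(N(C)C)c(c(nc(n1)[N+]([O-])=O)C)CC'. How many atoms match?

The query [CX4;!R] means: aliphatic carbon with four total connections, not in a ring.
Check the 15 heavy atoms by environment: 2× n (aromatic, X2, in 6-ring) → no; 4× c (aromatic, X3, in 6-ring) → no; 5× C (X4, acyclic) → match; 1× N (charge +1, X3, acyclic) → no; 1× O (charge -1, X1, acyclic) → no; 1× O (X1, acyclic) → no; 1× N (X3, acyclic) → no.
That gives 5 matching atoms.

5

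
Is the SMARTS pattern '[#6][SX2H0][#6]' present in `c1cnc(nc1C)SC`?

The pattern [#6][SX2H0][#6] describes an aliphatic sulfur bridging two carbons with no H on the sulfur — a thioether.
The molecule carries a methylthio ether (-SCH3), whose atoms satisfy every constraint of the query, so the pattern matches.

Yes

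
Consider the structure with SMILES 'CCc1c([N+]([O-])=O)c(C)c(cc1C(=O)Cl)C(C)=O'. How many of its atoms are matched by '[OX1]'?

The query [OX1] means: aliphatic oxygen with one total connection — typically a carbonyl =O or an oxide.
Check the 18 heavy atoms by environment: 6× c (aromatic, X3) → no; 2× C (X3) → no; 3× O (X1) → match; 4× C (X4) → no; 1× Cl (X1) → no; 1× N (charge +1, X3) → no; 1× O (charge -1, X1) → match.
Summing the matching environments: 3 + 1 = 4 matching atoms.

4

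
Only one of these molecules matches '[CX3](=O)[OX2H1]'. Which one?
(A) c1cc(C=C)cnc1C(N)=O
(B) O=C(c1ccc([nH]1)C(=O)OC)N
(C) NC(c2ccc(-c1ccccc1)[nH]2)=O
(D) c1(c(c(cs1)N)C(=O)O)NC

[CX3](=O)[OX2H1] describes an sp2 carbon double-bonded to O and single-bonded to an -OH oxygen (a carboxylic acid).
(A) has a primary amide (-C(=O)NH2) but the carbonyl is bonded to N, not to an -OH oxygen.
(B) has a methyl-ester group (-C(=O)OCH3) but the singly-bonded O has no H (OX2H0, not OX2H1).
(C) has a primary amide (-C(=O)NH2) but the carbonyl is bonded to N, not to an -OH oxygen.
(D) contains a carboxylic acid group (-C(=O)OH), which satisfies every atom and bond constraint.
So the answer is (D).

D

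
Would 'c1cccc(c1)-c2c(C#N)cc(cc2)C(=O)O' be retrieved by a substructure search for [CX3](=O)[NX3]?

The pattern [CX3](=O)[NX3] describes a carbonyl carbon bonded to a trivalent nitrogen — an amide.
The closest candidate here is a carboxylic acid group (-C(=O)OH), but the carbonyl is bonded to O, not to an NX3 nitrogen. No other fragment satisfies the full query, so there is no match.

No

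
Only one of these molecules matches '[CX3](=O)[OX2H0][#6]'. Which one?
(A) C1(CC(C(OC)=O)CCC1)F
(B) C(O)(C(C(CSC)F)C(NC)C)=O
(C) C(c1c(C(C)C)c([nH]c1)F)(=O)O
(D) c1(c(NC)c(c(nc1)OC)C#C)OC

[CX3](=O)[OX2H0][#6] describes a carbonyl carbon bonded to an oxygen that is itself bonded to carbon (no H on that O) (an ester).
(A) contains a methyl-ester group (-C(=O)OCH3), which satisfies every atom and bond constraint.
(B) has a carboxylic acid group (-C(=O)OH) but the singly-bonded O carries H (OX2H1, not H0).
(C) has a carboxylic acid group (-C(=O)OH) but the singly-bonded O carries H (OX2H1, not H0).
(D) has a methoxy ether (-OCH3) but the ether oxygen is not adjacent to a C=O carbon.
So the answer is (A).

A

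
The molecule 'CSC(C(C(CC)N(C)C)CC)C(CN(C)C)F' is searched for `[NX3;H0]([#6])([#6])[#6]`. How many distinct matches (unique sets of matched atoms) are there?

[NX3;H0]([#6])([#6])[#6] is the SMARTS for a tertiary amine: a trivalent nitrogen with no H, bonded to three carbons.
The molecule carries 2 separate instances of a dimethylamino group (-N(CH3)2) meeting every constraint; each maps to a distinct set of atoms, giving 2 matches.

2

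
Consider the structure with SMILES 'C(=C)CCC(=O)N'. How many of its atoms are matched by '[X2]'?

The query [X2] means: any atom with exactly two total connections (bonds + H).
Check the 7 heavy atoms by environment: 2× C (X4) → no; 3× C (X3) → no; 1× O (X1) → no; 1× N (X3) → no.
No environment satisfies the query, so 0 matching atoms.

0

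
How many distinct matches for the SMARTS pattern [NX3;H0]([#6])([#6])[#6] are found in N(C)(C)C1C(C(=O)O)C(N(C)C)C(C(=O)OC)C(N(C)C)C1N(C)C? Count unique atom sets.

4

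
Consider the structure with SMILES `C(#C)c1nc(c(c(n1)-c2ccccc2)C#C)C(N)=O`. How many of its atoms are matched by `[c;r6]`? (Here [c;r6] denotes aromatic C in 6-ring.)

10

The query [c;r6] means: aromatic carbon that belongs to a six-membered ring.
Check the 19 heavy atoms by environment: 2× n (aromatic, in 6-ring) → no; 10× c (aromatic, in 6-ring) → match; 5× C (acyclic) → no; 1× O (acyclic) → no; 1× N (acyclic) → no.
That gives 10 matching atoms.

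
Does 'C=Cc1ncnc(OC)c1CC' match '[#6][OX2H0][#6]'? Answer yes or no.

The pattern [#6][OX2H0][#6] describes an aliphatic oxygen bridging two carbons with no H on the oxygen — an ether.
The molecule carries a methoxy ether (-OCH3), whose atoms satisfy every constraint of the query, so the pattern matches.

Yes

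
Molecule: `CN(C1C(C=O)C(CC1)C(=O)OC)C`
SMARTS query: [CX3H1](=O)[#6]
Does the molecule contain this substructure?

Yes

The pattern [CX3H1](=O)[#6] describes an sp2 carbon with one H, double-bonded to O and single-bonded to carbon — an aldehyde.
The molecule carries an aldehyde (-CHO), whose atoms satisfy every constraint of the query, so the pattern matches.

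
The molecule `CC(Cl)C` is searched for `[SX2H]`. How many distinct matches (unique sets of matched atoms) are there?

[SX2H] is the SMARTS for a thiol: an aliphatic sulfur with two connections, one being H.
No fragment in the molecule satisfies every constraint, giving 0 matches.

0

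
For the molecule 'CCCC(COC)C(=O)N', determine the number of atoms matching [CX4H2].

3

The query [CX4H2] means: sp3 carbon (X4) with exactly two hydrogens.
Check the 10 heavy atoms by environment: 3× C (H2, X4) → match; 1× C (H1, X4) → no; 2× C (H3, X4) → no; 1× O (H0, X2) → no; 1× C (H0, X3) → no; 1× O (H0, X1) → no; 1× N (H2, X3) → no.
That gives 3 matching atoms.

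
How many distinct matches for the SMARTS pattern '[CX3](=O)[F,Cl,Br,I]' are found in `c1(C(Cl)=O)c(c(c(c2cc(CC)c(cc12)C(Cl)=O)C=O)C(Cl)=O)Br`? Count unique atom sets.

3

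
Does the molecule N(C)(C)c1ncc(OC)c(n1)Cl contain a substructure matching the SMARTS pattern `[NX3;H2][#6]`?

No

The pattern [NX3;H2][#6] describes a trivalent nitrogen with two H attached to carbon — a primary amine.
The closest candidate here is a dimethylamino group (-N(CH3)2), but the nitrogen has H0, not H2. No other fragment satisfies the full query, so there is no match.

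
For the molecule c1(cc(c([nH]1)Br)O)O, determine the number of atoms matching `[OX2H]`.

2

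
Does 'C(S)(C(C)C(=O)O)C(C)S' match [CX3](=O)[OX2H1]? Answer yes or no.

Yes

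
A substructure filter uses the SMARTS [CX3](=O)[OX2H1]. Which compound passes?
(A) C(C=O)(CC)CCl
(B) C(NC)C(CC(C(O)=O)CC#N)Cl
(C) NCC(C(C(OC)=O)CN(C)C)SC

[CX3](=O)[OX2H1] describes an sp2 carbon double-bonded to O and single-bonded to an -OH oxygen (a carboxylic acid).
(A) has an aldehyde (-CHO) but there is no singly-bonded oxygen on the carbonyl carbon.
(B) contains a carboxylic acid group (-C(=O)OH), which satisfies every atom and bond constraint.
(C) has a methyl-ester group (-C(=O)OCH3) but the singly-bonded O has no H (OX2H0, not OX2H1).
So the answer is (B).

B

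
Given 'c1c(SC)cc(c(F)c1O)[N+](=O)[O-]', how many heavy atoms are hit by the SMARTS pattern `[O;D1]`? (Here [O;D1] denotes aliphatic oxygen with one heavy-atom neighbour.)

The query [O;D1] means: aliphatic oxygen bonded to exactly one heavy atom.
Check the 13 heavy atoms by environment: 2× c (aromatic, D2) → no; 4× c (aromatic, D3) → no; 1× S (D2) → no; 1× C (D1) → no; 2× O (D1) → match; 1× F (D1) → no; 1× N (charge +1, D3) → no; 1× O (charge -1, D1) → match.
Summing the matching environments: 2 + 1 = 3 matching atoms.

3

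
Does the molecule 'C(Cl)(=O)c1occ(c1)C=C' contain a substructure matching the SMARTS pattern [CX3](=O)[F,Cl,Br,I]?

Yes

The pattern [CX3](=O)[F,Cl,Br,I] describes a carbonyl carbon bonded to a halogen — an acyl halide.
The molecule carries an acyl chloride (-C(=O)Cl), whose atoms satisfy every constraint of the query, so the pattern matches.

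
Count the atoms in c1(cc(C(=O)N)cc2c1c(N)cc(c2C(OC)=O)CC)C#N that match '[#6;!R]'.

6

The query [#6;!R] means: carbon not in any ring.
Check the 22 heavy atoms by environment: 10× c (aromatic, in 6-ring) → no; 6× C (acyclic) → match; 3× O (acyclic) → no; 3× N (acyclic) → no.
That gives 6 matching atoms.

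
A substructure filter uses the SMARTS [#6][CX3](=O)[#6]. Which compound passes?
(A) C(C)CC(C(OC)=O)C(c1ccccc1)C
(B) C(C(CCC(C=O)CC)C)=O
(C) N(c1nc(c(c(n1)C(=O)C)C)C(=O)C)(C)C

C

[#6][CX3](=O)[#6] describes a carbonyl carbon (no H) flanked by two carbons (a ketone).
(A) has a methyl-ester group (-C(=O)OCH3) but one neighbour of the carbonyl carbon is O, not C.
(B) has an aldehyde (-CHO) but the carbonyl carbon has H1, so it is not flanked by two carbons.
(C) contains an acetyl/ketone group (-C(=O)CH3), which satisfies every atom and bond constraint.
So the answer is (C).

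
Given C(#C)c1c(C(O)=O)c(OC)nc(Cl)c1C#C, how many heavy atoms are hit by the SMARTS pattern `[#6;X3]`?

Check the 16 heavy atoms by environment: 1× n (aromatic, X2) → no; 5× c (aromatic, X3) → match; 2× O (X2) → no; 1× C (X4) → no; 1× C (X3) → match; 1× O (X1) → no; 1× Cl (X1) → no; 4× C (X2) → no.
Summing the matching environments: 5 + 1 = 6 matching atoms.

6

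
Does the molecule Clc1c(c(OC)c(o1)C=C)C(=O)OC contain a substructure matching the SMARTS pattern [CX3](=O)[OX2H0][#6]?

Yes

The pattern [CX3](=O)[OX2H0][#6] describes a carbonyl carbon bonded to an oxygen that is itself bonded to carbon (no H on that O) — an ester.
The molecule carries a methyl-ester group (-C(=O)OCH3), whose atoms satisfy every constraint of the query, so the pattern matches.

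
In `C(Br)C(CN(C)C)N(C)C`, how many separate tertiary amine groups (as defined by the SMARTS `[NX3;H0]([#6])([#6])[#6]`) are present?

2

[NX3;H0]([#6])([#6])[#6] is the SMARTS for a tertiary amine: a trivalent nitrogen with no H, bonded to three carbons.
The molecule carries 2 separate instances of a dimethylamino group (-N(CH3)2) meeting every constraint; each maps to a distinct set of atoms, giving 2 matches.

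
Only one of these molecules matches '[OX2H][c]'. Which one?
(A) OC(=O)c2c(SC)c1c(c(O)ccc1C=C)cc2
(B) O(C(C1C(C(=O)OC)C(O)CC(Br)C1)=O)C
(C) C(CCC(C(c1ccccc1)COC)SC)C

A

[OX2H][c] describes a hydroxyl oxygen attached to an aromatic carbon (a phenol).
(A) contains a hydroxyl group (-OH), which satisfies every atom and bond constraint.
(B) has a hydroxyl group (-OH) but the -OH is on an aliphatic carbon, not an aromatic c.
(C) has a methoxy ether (-OCH3) but the oxygen has H0, not H1.
So the answer is (A).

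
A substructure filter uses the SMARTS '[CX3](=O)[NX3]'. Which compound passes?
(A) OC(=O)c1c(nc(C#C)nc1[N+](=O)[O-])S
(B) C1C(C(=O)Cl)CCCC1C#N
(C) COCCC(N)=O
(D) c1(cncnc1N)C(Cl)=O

C

[CX3](=O)[NX3] describes a carbonyl carbon bonded to a trivalent nitrogen (an amide).
(A) has a carboxylic acid group (-C(=O)OH) but the carbonyl is bonded to O, not to an NX3 nitrogen.
(B) has a nitrile (-C#N) but the nitrile N is NX1 (triple-bonded), not NX3.
(C) contains a primary amide (-C(=O)NH2), which satisfies every atom and bond constraint.
(D) has a primary amino group (-NH2) but the -NH2 is not attached to a carbonyl carbon.
So the answer is (C).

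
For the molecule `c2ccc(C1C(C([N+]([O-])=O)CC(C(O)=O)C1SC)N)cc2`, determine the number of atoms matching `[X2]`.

The query [X2] means: any atom with exactly two total connections (bonds + H).
Check the 21 heavy atoms by environment: 7× C (X4) → no; 1× N (charge +1, X3) → no; 1× O (charge -1, X1) → no; 2× O (X1) → no; 1× S (X2) → match; 6× c (aromatic, X3) → no; 1× N (X3) → no; 1× C (X3) → no; 1× O (X2) → match.
Summing the matching environments: 1 + 1 = 2 matching atoms.

2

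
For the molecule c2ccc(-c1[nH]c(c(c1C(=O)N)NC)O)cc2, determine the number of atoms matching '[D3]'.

6

The query [D3] means: atom with exactly three heavy-atom neighbours.
Check the 17 heavy atoms by environment: 1× n (aromatic, D2) → no; 5× c (aromatic, D3) → match; 1× N (D2) → no; 1× C (D1) → no; 2× O (D1) → no; 1× C (D3) → match; 1× N (D1) → no; 5× c (aromatic, D2) → no.
Summing the matching environments: 5 + 1 = 6 matching atoms.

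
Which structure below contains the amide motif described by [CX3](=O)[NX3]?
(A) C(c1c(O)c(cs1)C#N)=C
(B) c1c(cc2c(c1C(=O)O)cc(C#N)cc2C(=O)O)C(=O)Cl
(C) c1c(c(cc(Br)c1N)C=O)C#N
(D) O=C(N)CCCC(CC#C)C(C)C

[CX3](=O)[NX3] describes a carbonyl carbon bonded to a trivalent nitrogen (an amide).
(A) has a nitrile (-C#N) but the nitrile N is NX1 (triple-bonded), not NX3.
(B) has a carboxylic acid group (-C(=O)OH) but the carbonyl is bonded to O, not to an NX3 nitrogen.
(C) has a primary amino group (-NH2) but the -NH2 is not attached to a carbonyl carbon.
(D) contains a primary amide (-C(=O)NH2), which satisfies every atom and bond constraint.
So the answer is (D).

D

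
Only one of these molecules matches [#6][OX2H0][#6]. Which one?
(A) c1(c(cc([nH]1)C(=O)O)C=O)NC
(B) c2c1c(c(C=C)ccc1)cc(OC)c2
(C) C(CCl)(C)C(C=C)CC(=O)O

B

[#6][OX2H0][#6] describes an aliphatic oxygen bridging two carbons with no H on the oxygen (an ether).
(A) has a carboxylic acid group (-C(=O)OH) but the -OH oxygen has H1; the =O is OX1, not OX2.
(B) contains a methoxy ether (-OCH3), which satisfies every atom and bond constraint.
(C) has a carboxylic acid group (-C(=O)OH) but the -OH oxygen has H1; the =O is OX1, not OX2.
So the answer is (B).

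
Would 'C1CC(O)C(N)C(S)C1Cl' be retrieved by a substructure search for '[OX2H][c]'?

No

The pattern [OX2H][c] describes a hydroxyl oxygen attached to an aromatic carbon — a phenol.
The closest candidate here is a hydroxyl group (-OH), but the -OH is on an aliphatic carbon, not an aromatic c. No other fragment satisfies the full query, so there is no match.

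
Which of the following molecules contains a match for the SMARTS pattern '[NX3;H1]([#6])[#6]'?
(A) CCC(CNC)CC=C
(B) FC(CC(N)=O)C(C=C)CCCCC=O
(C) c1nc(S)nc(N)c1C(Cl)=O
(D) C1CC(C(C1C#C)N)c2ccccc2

A

[NX3;H1]([#6])[#6] describes a trivalent nitrogen with one H, bonded to two carbons (a secondary amine).
(A) contains an N-methylamino group (-NHCH3), which satisfies every atom and bond constraint.
(B) has a primary amide (-C(=O)NH2) but the -C(=O)NH2 nitrogen has H2, not H1.
(C) has a primary amino group (-NH2) but the nitrogen has H2 and only one carbon neighbour.
(D) has a primary amino group (-NH2) but the nitrogen has H2 and only one carbon neighbour.
So the answer is (A).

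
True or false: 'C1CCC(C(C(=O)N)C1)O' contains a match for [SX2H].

False

The pattern [SX2H] describes an aliphatic sulfur with two connections, one being H — a thiol.
The closest candidate here is a hydroxyl group (-OH), but it is an -OH, not an -SH. No other fragment satisfies the full query, so there is no match.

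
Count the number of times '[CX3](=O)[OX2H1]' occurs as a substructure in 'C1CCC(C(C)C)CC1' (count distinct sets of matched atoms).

0

[CX3](=O)[OX2H1] is the SMARTS for a carboxylic acid: an sp2 carbon double-bonded to O and single-bonded to an -OH oxygen.
No fragment in the molecule satisfies every constraint, giving 0 matches.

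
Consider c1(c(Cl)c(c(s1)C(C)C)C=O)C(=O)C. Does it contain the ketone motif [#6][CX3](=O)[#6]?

Yes

The pattern [#6][CX3](=O)[#6] describes a carbonyl carbon (no H) flanked by two carbons — a ketone.
The molecule carries an acetyl/ketone group (-C(=O)CH3), whose atoms satisfy every constraint of the query, so the pattern matches.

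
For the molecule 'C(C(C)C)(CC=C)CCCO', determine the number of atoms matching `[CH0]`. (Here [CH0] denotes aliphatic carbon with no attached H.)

The query [CH0] means: aliphatic carbon with no attached hydrogen.
Check the 11 heavy atoms by environment: 5× C (H2) → no; 3× C (H1) → no; 2× C (H3) → no; 1× O (H1) → no.
No environment satisfies the query, so 0 matching atoms.

0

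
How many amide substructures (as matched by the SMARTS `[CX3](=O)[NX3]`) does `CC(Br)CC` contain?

[CX3](=O)[NX3] is the SMARTS for an amide: a carbonyl carbon bonded to a trivalent nitrogen.
No fragment in the molecule satisfies every constraint, giving 0 matches.

0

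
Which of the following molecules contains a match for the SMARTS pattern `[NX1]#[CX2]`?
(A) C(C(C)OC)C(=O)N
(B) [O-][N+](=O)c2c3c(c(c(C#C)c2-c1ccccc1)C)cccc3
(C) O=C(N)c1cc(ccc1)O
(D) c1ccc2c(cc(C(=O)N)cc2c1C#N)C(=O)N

D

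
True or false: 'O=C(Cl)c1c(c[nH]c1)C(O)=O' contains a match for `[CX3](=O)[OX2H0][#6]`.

The pattern [CX3](=O)[OX2H0][#6] describes a carbonyl carbon bonded to an oxygen that is itself bonded to carbon (no H on that O) — an ester.
The closest candidate here is a carboxylic acid group (-C(=O)OH), but the singly-bonded O carries H (OX2H1, not H0). No other fragment satisfies the full query, so there is no match.

False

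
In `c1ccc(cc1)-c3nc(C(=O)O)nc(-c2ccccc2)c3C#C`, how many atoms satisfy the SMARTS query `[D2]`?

13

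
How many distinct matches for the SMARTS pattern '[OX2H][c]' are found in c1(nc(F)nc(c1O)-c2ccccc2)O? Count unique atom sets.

2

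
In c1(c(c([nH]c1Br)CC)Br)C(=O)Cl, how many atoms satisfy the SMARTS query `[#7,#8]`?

2

The query [#7,#8] means: nitrogen or oxygen (comma = OR).
Check the 12 heavy atoms by environment: 1× n (aromatic) → match; 4× c (aromatic) → no; 3× C → no; 1× O → match; 1× Cl → no; 2× Br → no.
Summing the matching environments: 1 + 1 = 2 matching atoms.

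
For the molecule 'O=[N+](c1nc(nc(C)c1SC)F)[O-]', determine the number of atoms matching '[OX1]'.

2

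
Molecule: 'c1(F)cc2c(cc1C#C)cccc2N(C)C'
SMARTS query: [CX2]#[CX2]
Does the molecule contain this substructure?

The pattern [CX2]#[CX2] describes a carbon-carbon triple bond — an alkyne.
The molecule carries an ethynyl group (-C#CH), whose atoms satisfy every constraint of the query, so the pattern matches.

Yes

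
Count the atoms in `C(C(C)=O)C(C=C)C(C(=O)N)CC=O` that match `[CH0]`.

2

Check the 14 heavy atoms by environment: 3× C (H2) → no; 4× C (H1) → no; 2× C (H0) → match; 3× O (H0) → no; 1× C (H3) → no; 1× N (H2) → no.
That gives 2 matching atoms.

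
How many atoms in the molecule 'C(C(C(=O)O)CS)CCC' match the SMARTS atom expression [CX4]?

6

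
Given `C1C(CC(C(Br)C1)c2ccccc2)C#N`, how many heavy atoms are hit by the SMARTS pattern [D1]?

2

The query [D1] means: atom with exactly one heavy-atom neighbour (degree 1).
Check the 15 heavy atoms by environment: 4× C (D2) → no; 3× C (D3) → no; 1× N (D1) → match; 1× c (aromatic, D3) → no; 5× c (aromatic, D2) → no; 1× Br (D1) → match.
Summing the matching environments: 1 + 1 = 2 matching atoms.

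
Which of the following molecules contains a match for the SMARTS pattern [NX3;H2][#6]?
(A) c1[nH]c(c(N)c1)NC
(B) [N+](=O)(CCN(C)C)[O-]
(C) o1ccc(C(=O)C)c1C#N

[NX3;H2][#6] describes a trivalent nitrogen with two H attached to carbon (a primary amine).
(A) contains a primary amino group (-NH2), which satisfies every atom and bond constraint.
(B) has a dimethylamino group (-N(CH3)2) but the nitrogen has H0, not H2.
(C) has a nitrile (-C#N) but the nitrogen is NX1 (triple-bonded), not NX3 with two H.
So the answer is (A).

A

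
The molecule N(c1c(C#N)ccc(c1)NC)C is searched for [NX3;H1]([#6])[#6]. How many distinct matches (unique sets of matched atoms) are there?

2

[NX3;H1]([#6])[#6] is the SMARTS for a secondary amine: a trivalent nitrogen with one H, bonded to two carbons.
The molecule carries 2 separate instances of an N-methylamino group (-NHCH3) meeting every constraint; each maps to a distinct set of atoms, giving 2 matches.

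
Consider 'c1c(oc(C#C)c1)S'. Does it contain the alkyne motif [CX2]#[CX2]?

Yes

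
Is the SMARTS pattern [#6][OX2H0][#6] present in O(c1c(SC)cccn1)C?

The pattern [#6][OX2H0][#6] describes an aliphatic oxygen bridging two carbons with no H on the oxygen — an ether.
The molecule carries a methoxy ether (-OCH3), whose atoms satisfy every constraint of the query, so the pattern matches.

Yes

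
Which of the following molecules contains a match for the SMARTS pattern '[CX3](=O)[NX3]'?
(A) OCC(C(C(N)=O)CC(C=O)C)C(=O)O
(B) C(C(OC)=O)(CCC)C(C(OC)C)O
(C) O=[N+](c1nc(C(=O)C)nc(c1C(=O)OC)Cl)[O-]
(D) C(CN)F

A

[CX3](=O)[NX3] describes a carbonyl carbon bonded to a trivalent nitrogen (an amide).
(A) contains a primary amide (-C(=O)NH2), which satisfies every atom and bond constraint.
(B) has a methyl-ester group (-C(=O)OCH3) but the carbonyl is bonded to O, not to an NX3 nitrogen.
(C) has a methyl-ester group (-C(=O)OCH3) but the carbonyl is bonded to O, not to an NX3 nitrogen.
(D) has a primary amino group (-NH2) but the -NH2 is not attached to a carbonyl carbon.
So the answer is (A).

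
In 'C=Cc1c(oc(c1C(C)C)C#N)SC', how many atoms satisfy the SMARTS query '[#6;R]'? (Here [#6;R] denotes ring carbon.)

4

The query [#6;R] means: carbon that is part of a ring.
Check the 14 heavy atoms by environment: 1× o (aromatic, in 5-ring) → no; 4× c (aromatic, in 5-ring) → match; 1× S (acyclic) → no; 7× C (acyclic) → no; 1× N (acyclic) → no.
That gives 4 matching atoms.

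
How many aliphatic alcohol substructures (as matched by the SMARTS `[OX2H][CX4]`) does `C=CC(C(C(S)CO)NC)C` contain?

1

[OX2H][CX4] is the SMARTS for an aliphatic alcohol: a hydroxyl oxygen bound to an sp3 (X4) carbon.
Exactly one fragment in the molecule meets all constraints, giving 1 match.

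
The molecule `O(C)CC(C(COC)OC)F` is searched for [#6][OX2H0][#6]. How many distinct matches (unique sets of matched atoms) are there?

3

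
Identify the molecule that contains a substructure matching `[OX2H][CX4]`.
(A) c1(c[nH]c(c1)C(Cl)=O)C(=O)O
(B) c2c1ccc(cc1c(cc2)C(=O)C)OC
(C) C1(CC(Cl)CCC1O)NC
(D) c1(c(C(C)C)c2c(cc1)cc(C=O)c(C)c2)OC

C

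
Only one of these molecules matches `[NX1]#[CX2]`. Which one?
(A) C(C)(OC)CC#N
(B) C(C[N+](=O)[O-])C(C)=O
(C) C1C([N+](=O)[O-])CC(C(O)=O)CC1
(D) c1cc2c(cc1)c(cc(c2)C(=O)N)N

A

[NX1]#[CX2] describes a nitrogen triple-bonded to a two-connected carbon (a nitrile).
(A) contains a nitrile (-C#N), which satisfies every atom and bond constraint.
(B) has a nitro group (-[N+](=O)[O-]) but there is no C#N triple bond.
(C) has a nitro group (-[N+](=O)[O-]) but there is no C#N triple bond.
(D) has a primary amino group (-NH2) but the nitrogen is NX3 (three connections), not NX1 triple-bonded.
So the answer is (A).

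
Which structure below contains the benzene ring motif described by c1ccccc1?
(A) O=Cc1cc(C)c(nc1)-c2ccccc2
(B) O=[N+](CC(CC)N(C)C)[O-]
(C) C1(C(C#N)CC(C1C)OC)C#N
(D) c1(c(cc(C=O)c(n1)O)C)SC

A

c1ccccc1 describes six aromatic carbons in a ring (a benzene ring).
(A) contains a phenyl ring, which satisfies every atom and bond constraint.
(B) has a methyl group (-CH3) but no six-membered all-carbon aromatic ring is present.
(C) has a methyl group (-CH3) but no six-membered all-carbon aromatic ring is present.
(D) has a methyl group (-CH3) but no six-membered all-carbon aromatic ring is present.
So the answer is (A).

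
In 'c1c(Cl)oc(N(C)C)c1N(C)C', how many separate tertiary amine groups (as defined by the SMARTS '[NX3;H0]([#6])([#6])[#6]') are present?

2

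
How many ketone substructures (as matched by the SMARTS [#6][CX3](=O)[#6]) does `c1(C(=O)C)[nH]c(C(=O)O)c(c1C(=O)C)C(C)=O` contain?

3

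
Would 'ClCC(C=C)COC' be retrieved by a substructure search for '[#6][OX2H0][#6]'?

Yes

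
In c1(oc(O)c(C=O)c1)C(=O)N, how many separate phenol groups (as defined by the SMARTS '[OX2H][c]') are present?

[OX2H][c] is the SMARTS for a phenol: a hydroxyl oxygen attached to an aromatic carbon.
Exactly one fragment in the molecule meets all constraints, giving 1 match.

1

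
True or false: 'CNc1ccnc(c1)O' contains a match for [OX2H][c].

True

The pattern [OX2H][c] describes a hydroxyl oxygen attached to an aromatic carbon — a phenol.
The molecule carries a hydroxyl group (-OH), whose atoms satisfy every constraint of the query, so the pattern matches.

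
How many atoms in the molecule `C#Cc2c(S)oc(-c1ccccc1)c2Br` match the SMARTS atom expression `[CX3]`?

0

The query [CX3] means: C with X3: aliphatic carbon with exactly 3 total connections.
Check the 15 heavy atoms by environment: 1× o (aromatic, X2) → no; 10× c (aromatic, X3) → no; 2× C (X2) → no; 1× S (X2) → no; 1× Br (X1) → no.
No environment satisfies the query, so 0 matching atoms.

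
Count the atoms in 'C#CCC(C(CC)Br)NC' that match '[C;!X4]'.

The query [C;!X4] means: aliphatic carbon that does not have four total connections.
Check the 10 heavy atoms by environment: 6× C (X4) → no; 2× C (X2) → match; 1× N (X3) → no; 1× Br (X1) → no.
That gives 2 matching atoms.

2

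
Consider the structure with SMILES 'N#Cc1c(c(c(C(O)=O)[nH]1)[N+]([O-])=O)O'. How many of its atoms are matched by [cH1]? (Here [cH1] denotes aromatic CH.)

0

The query [cH1] means: aromatic carbon bearing exactly one hydrogen.
Check the 14 heavy atoms by environment: 1× n (aromatic, H1) → no; 4× c (aromatic, H0) → no; 2× C (H0) → no; 2× O (H0) → no; 2× O (H1) → no; 1× N (charge +1, H0) → no; 1× O (charge -1, H0) → no; 1× N (H0) → no.
No environment satisfies the query, so 0 matching atoms.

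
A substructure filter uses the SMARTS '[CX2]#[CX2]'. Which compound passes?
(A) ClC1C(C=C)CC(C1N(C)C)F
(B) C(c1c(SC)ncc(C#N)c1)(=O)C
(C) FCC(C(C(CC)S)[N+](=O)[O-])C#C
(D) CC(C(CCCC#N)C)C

C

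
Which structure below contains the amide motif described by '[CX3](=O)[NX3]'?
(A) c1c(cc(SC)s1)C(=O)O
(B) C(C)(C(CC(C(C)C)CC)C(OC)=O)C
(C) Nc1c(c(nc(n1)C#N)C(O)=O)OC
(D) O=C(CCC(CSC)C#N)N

D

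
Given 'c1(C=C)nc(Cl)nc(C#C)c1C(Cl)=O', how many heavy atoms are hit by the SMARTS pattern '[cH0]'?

Check the 14 heavy atoms by environment: 2× n (aromatic, H0) → no; 4× c (aromatic, H0) → match; 2× C (H0) → no; 2× C (H1) → no; 1× C (H2) → no; 2× Cl (H0) → no; 1× O (H0) → no.
That gives 4 matching atoms.

4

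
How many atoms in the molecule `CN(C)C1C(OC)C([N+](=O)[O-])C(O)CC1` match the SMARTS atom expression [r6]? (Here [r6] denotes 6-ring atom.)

6

Check the 15 heavy atoms by environment: 6× C (in 6-ring) → match; 1× N (acyclic) → no; 3× C (acyclic) → no; 3× O (acyclic) → no; 1× N (charge +1, acyclic) → no; 1× O (charge -1, acyclic) → no.
That gives 6 matching atoms.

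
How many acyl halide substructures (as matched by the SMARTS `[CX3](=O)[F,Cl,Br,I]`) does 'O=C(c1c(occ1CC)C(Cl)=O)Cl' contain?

2

[CX3](=O)[F,Cl,Br,I] is the SMARTS for an acyl halide: a carbonyl carbon bonded to a halogen.
The molecule carries 2 separate instances of an acyl chloride (-C(=O)Cl) meeting every constraint; each maps to a distinct set of atoms, giving 2 matches.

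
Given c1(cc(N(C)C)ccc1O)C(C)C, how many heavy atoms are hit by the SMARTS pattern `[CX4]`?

5

The query [CX4] means: C with X4: aliphatic carbon with exactly 4 total connections (bonds + H).
Check the 13 heavy atoms by environment: 6× c (aromatic, X3) → no; 5× C (X4) → match; 1× O (X2) → no; 1× N (X3) → no.
That gives 5 matching atoms.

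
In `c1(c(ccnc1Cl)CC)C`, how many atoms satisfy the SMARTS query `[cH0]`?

3

The query [cH0] means: aromatic carbon with no attached hydrogen (substituted or ring-fusion).
Check the 10 heavy atoms by environment: 1× n (aromatic, H0) → no; 2× c (aromatic, H1) → no; 3× c (aromatic, H0) → match; 2× C (H3) → no; 1× Cl (H0) → no; 1× C (H2) → no.
That gives 3 matching atoms.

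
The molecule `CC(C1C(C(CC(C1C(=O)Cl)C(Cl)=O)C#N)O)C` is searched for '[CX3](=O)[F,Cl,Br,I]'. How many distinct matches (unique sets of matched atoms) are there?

[CX3](=O)[F,Cl,Br,I] is the SMARTS for an acyl halide: a carbonyl carbon bonded to a halogen.
The molecule carries 2 separate instances of an acyl chloride (-C(=O)Cl) meeting every constraint; each maps to a distinct set of atoms, giving 2 matches.

2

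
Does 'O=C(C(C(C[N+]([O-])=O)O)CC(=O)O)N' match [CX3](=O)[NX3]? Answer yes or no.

The pattern [CX3](=O)[NX3] describes a carbonyl carbon bonded to a trivalent nitrogen — an amide.
The molecule carries a primary amide (-C(=O)NH2), whose atoms satisfy every constraint of the query, so the pattern matches.

Yes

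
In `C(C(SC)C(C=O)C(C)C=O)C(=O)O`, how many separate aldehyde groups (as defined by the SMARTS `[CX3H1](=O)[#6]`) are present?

[CX3H1](=O)[#6] is the SMARTS for an aldehyde: an sp2 carbon with one H, double-bonded to O and single-bonded to carbon.
The molecule carries 2 separate instances of an aldehyde (-CHO) meeting every constraint; each maps to a distinct set of atoms, giving 2 matches.

2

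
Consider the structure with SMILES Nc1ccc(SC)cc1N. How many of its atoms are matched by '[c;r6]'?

6

The query [c;r6] means: aromatic carbon that belongs to a six-membered ring.
Check the 10 heavy atoms by environment: 6× c (aromatic, in 6-ring) → match; 1× S (acyclic) → no; 1× C (acyclic) → no; 2× N (acyclic) → no.
That gives 6 matching atoms.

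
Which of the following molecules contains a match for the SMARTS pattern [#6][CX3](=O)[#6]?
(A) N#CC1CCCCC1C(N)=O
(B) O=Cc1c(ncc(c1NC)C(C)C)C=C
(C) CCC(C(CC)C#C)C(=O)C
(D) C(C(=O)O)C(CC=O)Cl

C

[#6][CX3](=O)[#6] describes a carbonyl carbon (no H) flanked by two carbons (a ketone).
(A) has a primary amide (-C(=O)NH2) but one neighbour of the carbonyl carbon is N, not C.
(B) has an aldehyde (-CHO) but the carbonyl carbon has H1, so it is not flanked by two carbons.
(C) contains an acetyl/ketone group (-C(=O)CH3), which satisfies every atom and bond constraint.
(D) has a carboxylic acid group (-C(=O)OH) but one neighbour of the carbonyl carbon is O, not C.
So the answer is (C).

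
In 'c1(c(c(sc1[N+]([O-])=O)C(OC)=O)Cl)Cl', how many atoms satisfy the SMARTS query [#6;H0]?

5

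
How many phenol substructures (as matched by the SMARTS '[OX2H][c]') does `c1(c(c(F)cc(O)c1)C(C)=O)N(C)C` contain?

1

[OX2H][c] is the SMARTS for a phenol: a hydroxyl oxygen attached to an aromatic carbon.
Exactly one fragment in the molecule meets all constraints, giving 1 match.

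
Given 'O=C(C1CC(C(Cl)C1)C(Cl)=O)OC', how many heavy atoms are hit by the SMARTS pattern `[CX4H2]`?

2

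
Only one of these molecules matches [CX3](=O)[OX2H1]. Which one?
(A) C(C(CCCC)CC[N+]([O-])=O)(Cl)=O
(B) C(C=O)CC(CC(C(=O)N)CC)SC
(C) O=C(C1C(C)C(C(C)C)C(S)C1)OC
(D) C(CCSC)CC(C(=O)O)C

D

[CX3](=O)[OX2H1] describes an sp2 carbon double-bonded to O and single-bonded to an -OH oxygen (a carboxylic acid).
(A) has an acyl chloride (-C(=O)Cl) but the carbonyl is bonded to Cl, not to an -OH oxygen.
(B) has an aldehyde (-CHO) but there is no singly-bonded oxygen on the carbonyl carbon.
(C) has a methyl-ester group (-C(=O)OCH3) but the singly-bonded O has no H (OX2H0, not OX2H1).
(D) contains a carboxylic acid group (-C(=O)OH), which satisfies every atom and bond constraint.
So the answer is (D).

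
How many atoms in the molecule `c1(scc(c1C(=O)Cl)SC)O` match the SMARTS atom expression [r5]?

Check the 11 heavy atoms by environment: 1× s (aromatic, in 5-ring) → match; 4× c (aromatic, in 5-ring) → match; 1× S (acyclic) → no; 2× C (acyclic) → no; 2× O (acyclic) → no; 1× Cl (acyclic) → no.
Summing the matching environments: 1 + 4 = 5 matching atoms.

5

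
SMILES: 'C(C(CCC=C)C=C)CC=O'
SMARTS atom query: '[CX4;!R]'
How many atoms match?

5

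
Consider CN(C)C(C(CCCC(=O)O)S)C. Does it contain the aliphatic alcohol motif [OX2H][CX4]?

The pattern [OX2H][CX4] describes a hydroxyl oxygen bound to an sp3 (X4) carbon — an aliphatic alcohol.
The closest candidate here is a carboxylic acid group (-C(=O)OH), but the -OH is on a CX3 carbonyl carbon, not a CX4 carbon. No other fragment satisfies the full query, so there is no match.

No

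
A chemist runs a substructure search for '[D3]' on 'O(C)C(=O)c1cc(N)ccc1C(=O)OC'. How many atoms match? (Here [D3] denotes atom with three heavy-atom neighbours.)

The query [D3] means: atom with exactly three heavy-atom neighbours.
Check the 15 heavy atoms by environment: 3× c (aromatic, D2) → no; 3× c (aromatic, D3) → match; 1× N (D1) → no; 2× C (D3) → match; 2× O (D1) → no; 2× O (D2) → no; 2× C (D1) → no.
Summing the matching environments: 3 + 2 = 5 matching atoms.

5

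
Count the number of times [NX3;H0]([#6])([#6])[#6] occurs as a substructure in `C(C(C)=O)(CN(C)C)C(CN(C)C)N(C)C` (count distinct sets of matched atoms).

3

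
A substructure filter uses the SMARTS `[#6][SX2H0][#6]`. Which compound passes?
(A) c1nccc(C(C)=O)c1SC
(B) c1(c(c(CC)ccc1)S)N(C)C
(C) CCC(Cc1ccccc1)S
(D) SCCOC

[#6][SX2H0][#6] describes an aliphatic sulfur bridging two carbons with no H on the sulfur (a thioether).
(A) contains a methylthio ether (-SCH3), which satisfies every atom and bond constraint.
(B) has a thiol (-SH) but the sulfur has H1, not H0 bridging two carbons.
(C) has a thiol (-SH) but the sulfur has H1, not H0 bridging two carbons.
(D) has a thiol (-SH) but the sulfur has H1, not H0 bridging two carbons.
So the answer is (A).

A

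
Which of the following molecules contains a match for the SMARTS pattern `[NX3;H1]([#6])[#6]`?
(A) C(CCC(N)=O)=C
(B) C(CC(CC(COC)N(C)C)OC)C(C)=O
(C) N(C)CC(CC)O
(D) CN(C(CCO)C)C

C

[NX3;H1]([#6])[#6] describes a trivalent nitrogen with one H, bonded to two carbons (a secondary amine).
(A) has a primary amide (-C(=O)NH2) but the -C(=O)NH2 nitrogen has H2, not H1.
(B) has a dimethylamino group (-N(CH3)2) but the nitrogen has H0, not H1.
(C) contains an N-methylamino group (-NHCH3), which satisfies every atom and bond constraint.
(D) has a dimethylamino group (-N(CH3)2) but the nitrogen has H0, not H1.
So the answer is (C).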